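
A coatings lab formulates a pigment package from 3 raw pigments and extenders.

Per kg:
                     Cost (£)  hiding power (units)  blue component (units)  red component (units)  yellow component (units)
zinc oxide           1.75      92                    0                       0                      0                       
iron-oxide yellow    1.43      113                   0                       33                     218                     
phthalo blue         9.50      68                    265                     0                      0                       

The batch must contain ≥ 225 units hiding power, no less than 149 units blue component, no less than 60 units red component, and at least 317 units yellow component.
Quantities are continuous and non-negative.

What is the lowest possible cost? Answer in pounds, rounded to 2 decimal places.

Treat it as an LP. Let x1 = kg of zinc oxide, x2 = kg of iron-oxide yellow, x3 = kg of phthalo blue.
Minimize 1.75x1 + 1.43x2 + 9.5x3 with:
  92x1 + 113x2 + 68x3 ≥ 225   (hiding power)
  265x3 ≥ 149   (blue component)
  33x2 ≥ 60   (red component)
  218x2 ≥ 317   (yellow component)
  x1, x2, x3 ≥ 0.
The optimal basis is {iron-oxide yellow, phthalo blue}; zinc oxide drops out. The blue component and red component requirements are met with equality.
That vertex is x2 = 1.818, x3 = 0.5623.
Hence cost = 1.43·1.818 + 9.5·0.5623 = £7.9416.

£7.94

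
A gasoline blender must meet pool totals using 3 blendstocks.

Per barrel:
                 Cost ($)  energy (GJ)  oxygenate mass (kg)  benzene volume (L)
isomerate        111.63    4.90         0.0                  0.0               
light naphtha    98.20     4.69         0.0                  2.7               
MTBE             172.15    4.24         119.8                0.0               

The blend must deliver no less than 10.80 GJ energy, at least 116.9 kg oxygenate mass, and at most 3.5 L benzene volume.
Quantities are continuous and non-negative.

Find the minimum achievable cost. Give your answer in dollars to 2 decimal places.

$308.56

Let x1 = barrels of isomerate, x2 = barrels of light naphtha, x3 = barrels of MTBE.
min 111.63x1 + 98.2x2 + 172.15x3 subject to:
  4.9x1 + 4.69x2 + 4.24x3 ≥ 10.8   (energy)
  119.8x3 ≥ 116.9   (oxygenate mass)
  2.7x2 ≤ 3.5   (benzene volume)
  x1, x2, x3 ≥ 0.
The optimal mix uses every input. The energy, oxygenate mass, benzene volume requirements are met with equality.
Optimal quantities: isomerate = 0.11898 barrels, light naphtha = 1.2963 barrels, MTBE = 0.97579 barrels.
Total cost: 111.63·0.11898 + 98.2·1.2963 + 172.15·0.97579 = 308.5606.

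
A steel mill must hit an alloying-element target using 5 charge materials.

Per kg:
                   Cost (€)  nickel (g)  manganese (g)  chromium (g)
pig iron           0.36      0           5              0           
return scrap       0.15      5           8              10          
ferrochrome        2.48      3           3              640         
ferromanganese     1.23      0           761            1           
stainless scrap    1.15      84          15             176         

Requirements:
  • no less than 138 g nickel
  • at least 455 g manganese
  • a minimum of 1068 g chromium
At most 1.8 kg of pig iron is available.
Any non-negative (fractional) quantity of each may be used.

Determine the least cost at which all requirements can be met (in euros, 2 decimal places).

Let x1 = kg of pig iron, x2 = kg of return scrap, x3 = kg of ferrochrome, x4 = kg of ferromanganese, x5 = kg of stainless scrap.
Minimize 0.36x1 + 0.15x2 + 2.48x3 + 1.23x4 + 1.15x5 with:
  5x2 + 3x3 + 84x5 ≥ 138   (nickel)
  5x1 + 8x2 + 3x3 + 761x4 + 15x5 ≥ 455   (manganese)
  10x2 + 640x3 + 1x4 + 176x5 ≥ 1068   (chromium)
  x1 ≤ 1.8
  x1, x2, x3, x4, x5 ≥ 0.
The cheapest feasible vertex uses only ferrochrome, ferromanganese, stainless scrap; pig iron, return scrap are not used. Binding constraints: nickel, manganese, chromium.
Solving gives x3 = 1.2281, x4 = 0.56154, x5 = 1.599.
Cost = 2.48·1.2281 + 1.23·0.56154 + 1.15·1.599 = 5.5752.

€5.58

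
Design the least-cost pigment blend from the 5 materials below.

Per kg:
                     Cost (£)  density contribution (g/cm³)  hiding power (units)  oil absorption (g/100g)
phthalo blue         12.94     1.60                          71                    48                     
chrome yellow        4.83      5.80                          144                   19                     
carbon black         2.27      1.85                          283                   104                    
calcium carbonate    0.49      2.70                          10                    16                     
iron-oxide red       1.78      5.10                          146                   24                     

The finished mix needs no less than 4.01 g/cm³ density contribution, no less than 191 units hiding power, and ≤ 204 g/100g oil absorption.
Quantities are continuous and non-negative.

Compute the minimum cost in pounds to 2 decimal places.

£1.94

This is a linear program. Let x1 = kg of phthalo blue, x2 = kg of chrome yellow, x3 = kg of carbon black, x4 = kg of calcium carbonate, x5 = kg of iron-oxide red.
min 12.94x1 + 4.83x2 + 2.27x3 + 0.49x4 + 1.78x5 subject to:
  1.6x1 + 5.8x2 + 1.85x3 + 2.7x4 + 5.1x5 ≥ 4.01   (density contribution)
  71x1 + 144x2 + 283x3 + 10x4 + 146x5 ≥ 191   (hiding power)
  48x1 + 19x2 + 104x3 + 16x4 + 24x5 ≤ 204   (oil absorption)
  x1, x2, x3, x4, x5 ≥ 0.
The minimum-cost mix takes nothing from phthalo blue, chrome yellow, calcium carbonate — only carbon black, iron-oxide red. The density contribution and hiding power requirements are met with equality.
So carbon black = 0.3313 kg, iron-oxide red = 0.6661 kg.
Total cost: 2.27·0.3313 + 1.78·0.6661 = 1.9377.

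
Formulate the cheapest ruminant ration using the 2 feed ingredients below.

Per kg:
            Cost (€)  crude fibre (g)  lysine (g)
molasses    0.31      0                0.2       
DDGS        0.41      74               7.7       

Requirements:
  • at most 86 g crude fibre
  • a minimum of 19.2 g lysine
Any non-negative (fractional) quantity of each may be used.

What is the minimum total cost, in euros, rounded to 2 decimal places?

Let x1 = kg of molasses, x2 = kg of DDGS.
Minimize 0.31x1 + 0.41x2 s.t.:
  74x2 ≤ 86   (crude fibre)
  0.2x1 + 7.7x2 ≥ 19.2   (lysine)
  x1, x2 ≥ 0.
Both inputs are positive at the optimum. There the crude fibre and lysine constraints are tight.
Solving gives x1 = 51.26, x2 = 1.162.
Total cost: 0.31·51.26 + 0.41·1.162 = 16.3670.

€16.37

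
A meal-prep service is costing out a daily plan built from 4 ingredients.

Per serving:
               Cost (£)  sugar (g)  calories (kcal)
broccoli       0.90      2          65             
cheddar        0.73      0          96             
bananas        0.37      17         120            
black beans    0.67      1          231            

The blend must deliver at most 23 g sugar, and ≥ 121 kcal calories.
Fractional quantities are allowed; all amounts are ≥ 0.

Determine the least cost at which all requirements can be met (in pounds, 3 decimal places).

£0.351

Let x1 = servings of broccoli, x2 = servings of cheddar, x3 = servings of bananas, x4 = servings of black beans.
Minimize 0.9x1 + 0.73x2 + 0.37x3 + 0.67x4 subject to:
  2x1 + 17x3 + 1x4 ≤ 23   (sugar)
  65x1 + 96x2 + 120x3 + 231x4 ≥ 121   (calories)
  x1, x2, x3, x4 ≥ 0.
At the optimum only black beans is positive (broccoli, cheddar, bananas = 0). There the calories constraint is tight.
That vertex is x4 = 0.5238.
Total cost: 0.67·0.5238 = 0.35095.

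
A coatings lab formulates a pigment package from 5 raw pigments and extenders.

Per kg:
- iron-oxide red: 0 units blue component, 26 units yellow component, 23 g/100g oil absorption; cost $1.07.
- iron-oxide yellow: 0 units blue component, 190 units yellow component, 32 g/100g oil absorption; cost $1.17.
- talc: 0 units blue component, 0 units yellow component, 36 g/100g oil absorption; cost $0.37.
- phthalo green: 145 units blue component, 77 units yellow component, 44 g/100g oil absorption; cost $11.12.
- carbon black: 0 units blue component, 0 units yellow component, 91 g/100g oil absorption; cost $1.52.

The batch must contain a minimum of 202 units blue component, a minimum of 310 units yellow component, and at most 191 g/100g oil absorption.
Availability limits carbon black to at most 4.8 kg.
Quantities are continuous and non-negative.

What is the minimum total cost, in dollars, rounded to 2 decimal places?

Set it up as a linear program. Let x1 = kg of iron-oxide red, x2 = kg of iron-oxide yellow, x3 = kg of talc, x4 = kg of phthalo green, x5 = kg of carbon black.
min 1.07x1 + 1.17x2 + 0.37x3 + 11.12x4 + 1.52x5 with:
  145x4 ≥ 202   (blue component)
  26x1 + 190x2 + 77x4 ≥ 310   (yellow component)
  23x1 + 32x2 + 36x3 + 44x4 + 91x5 ≤ 191   (oil absorption)
  x5 ≤ 4.8
  x1, x2, x3, x4, x5 ≥ 0.
The optimal basis is {iron-oxide yellow, phthalo green}; iron-oxide red, talc, carbon black drop out. Binding constraints: blue component and yellow component.
So iron-oxide yellow = 1.067 kg, phthalo green = 1.393 kg.
Objective = 1.17·1.067 + 11.12·1.393 = 16.7386.

$16.74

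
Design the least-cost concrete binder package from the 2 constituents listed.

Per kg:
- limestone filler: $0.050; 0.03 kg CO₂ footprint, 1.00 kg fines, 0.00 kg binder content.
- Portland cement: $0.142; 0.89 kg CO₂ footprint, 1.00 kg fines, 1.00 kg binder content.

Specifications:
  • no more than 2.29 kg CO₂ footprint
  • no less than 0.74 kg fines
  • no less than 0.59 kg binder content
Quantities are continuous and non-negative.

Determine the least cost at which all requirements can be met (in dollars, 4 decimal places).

$0.0913

Treat it as an LP. Let x1 = kg of limestone filler, x2 = kg of Portland cement.
min 0.05x1 + 0.142x2 subject to:
  0.03x1 + 0.89x2 ≤ 2.29   (CO₂ footprint)
  1x1 + 1x2 ≥ 0.74   (fines)
  1x2 ≥ 0.59   (binder content)
  x1, x2 ≥ 0.
Both inputs are positive at the optimum. The fines and binder content requirements are met with equality.
Solving gives x1 = 0.15, x2 = 0.59.
Objective = 0.05·0.15 + 0.142·0.59 = 0.091280.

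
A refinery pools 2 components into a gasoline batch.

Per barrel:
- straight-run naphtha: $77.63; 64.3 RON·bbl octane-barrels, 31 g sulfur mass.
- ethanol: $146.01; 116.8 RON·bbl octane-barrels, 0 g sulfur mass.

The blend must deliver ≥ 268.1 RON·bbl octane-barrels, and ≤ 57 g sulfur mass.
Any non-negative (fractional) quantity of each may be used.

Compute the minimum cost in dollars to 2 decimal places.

Let x1 = barrels of straight-run naphtha, x2 = barrels of ethanol.
Minimize 77.63x1 + 146.01x2 s.t.:
  64.3x1 + 116.8x2 ≥ 268.1   (octane-barrels)
  31x1 ≤ 57   (sulfur mass)
  x1, x2 ≥ 0.
Both inputs are positive at the optimum. There the octane-barrels and sulfur mass constraints are tight.
Optimal quantities: straight-run naphtha = 1.839 barrels, ethanol = 1.283 barrels.
Hence cost = 77.63·1.839 + 146.01·1.283 = $330.0924.

$330.09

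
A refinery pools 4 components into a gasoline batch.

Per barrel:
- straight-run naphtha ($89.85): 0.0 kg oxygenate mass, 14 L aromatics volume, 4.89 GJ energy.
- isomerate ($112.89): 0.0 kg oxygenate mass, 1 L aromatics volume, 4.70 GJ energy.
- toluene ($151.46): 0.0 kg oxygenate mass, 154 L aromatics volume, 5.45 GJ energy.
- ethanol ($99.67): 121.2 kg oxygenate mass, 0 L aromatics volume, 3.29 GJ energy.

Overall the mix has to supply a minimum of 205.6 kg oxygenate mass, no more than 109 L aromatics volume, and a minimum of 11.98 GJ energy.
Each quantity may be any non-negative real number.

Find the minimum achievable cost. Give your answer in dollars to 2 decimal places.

$286.65

Treat it as an LP. Let x1 = barrels of straight-run naphtha, x2 = barrels of isomerate, x3 = barrels of toluene, x4 = barrels of ethanol.
Minimize 89.85x1 + 112.89x2 + 151.46x3 + 99.67x4 with:
  121.2x4 ≥ 205.6   (oxygenate mass)
  14x1 + 1x2 + 154x3 ≤ 109   (aromatics volume)
  4.89x1 + 4.7x2 + 5.45x3 + 3.29x4 ≥ 11.98   (energy)
  x1, x2, x3, x4 ≥ 0.
At the optimum only straight-run naphtha, ethanol are positive (isomerate, toluene = 0). There the oxygenate mass and energy constraints are tight.
So straight-run naphtha = 1.309 barrels, ethanol = 1.696 barrels.
Objective = 89.85·1.309 + 99.67·1.696 = 286.6540.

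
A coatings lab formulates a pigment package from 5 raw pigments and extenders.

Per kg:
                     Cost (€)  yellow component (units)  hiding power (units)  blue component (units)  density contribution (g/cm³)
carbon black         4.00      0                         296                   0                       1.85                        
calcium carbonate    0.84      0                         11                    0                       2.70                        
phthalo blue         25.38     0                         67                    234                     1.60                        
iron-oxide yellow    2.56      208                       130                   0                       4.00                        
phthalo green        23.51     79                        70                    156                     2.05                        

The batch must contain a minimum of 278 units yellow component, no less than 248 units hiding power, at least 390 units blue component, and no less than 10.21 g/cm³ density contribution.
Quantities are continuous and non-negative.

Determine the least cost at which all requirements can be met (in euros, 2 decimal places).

€46.41

Let x1 = kg of carbon black, x2 = kg of calcium carbonate, x3 = kg of phthalo blue, x4 = kg of iron-oxide yellow, x5 = kg of phthalo green.
Minimise 4x1 + 0.84x2 + 25.38x3 + 2.56x4 + 23.51x5 with:
  208x4 + 79x5 ≥ 278   (yellow component)
  296x1 + 11x2 + 67x3 + 130x4 + 70x5 ≥ 248   (hiding power)
  234x3 + 156x5 ≥ 390   (blue component)
  1.85x1 + 2.7x2 + 1.6x3 + 4x4 + 2.05x5 ≥ 10.21   (density contribution)
  x1, x2, x3, x4, x5 ≥ 0.
At the optimum only calcium carbonate, phthalo blue, iron-oxide yellow are positive (carbon black, phthalo green = 0). The yellow component, blue component, density contribution requirements are met with equality.
Optimal quantities: calcium carbonate = 0.8138 kg, phthalo blue = 1.667 kg, iron-oxide yellow = 1.337 kg.
Total cost: 0.84·0.8138 + 25.38·1.667 + 2.56·1.337 = 46.4148.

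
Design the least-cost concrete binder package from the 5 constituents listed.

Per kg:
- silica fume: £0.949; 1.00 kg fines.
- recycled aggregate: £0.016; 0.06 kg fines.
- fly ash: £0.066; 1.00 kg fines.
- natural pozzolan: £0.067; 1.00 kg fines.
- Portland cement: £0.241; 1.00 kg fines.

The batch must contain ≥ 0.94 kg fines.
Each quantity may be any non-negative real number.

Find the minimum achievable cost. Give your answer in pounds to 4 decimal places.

Let x1 = kg of silica fume, x2 = kg of recycled aggregate, x3 = kg of fly ash, x4 = kg of natural pozzolan, x5 = kg of Portland cement.
Minimise 0.949x1 + 0.016x2 + 0.066x3 + 0.067x4 + 0.241x5 s.t.:
  1x1 + 0.06x2 + 1x3 + 1x4 + 1x5 ≥ 0.94   (fines)
  x1, x2, x3, x4, x5 ≥ 0.
The minimum-cost mix takes nothing from silica fume, recycled aggregate, natural pozzolan, Portland cement — only fly ash. Binding constraint: fines.
So fly ash = 0.94 kg.
Hence cost = 0.066·0.94 = £0.062040.

£0.0620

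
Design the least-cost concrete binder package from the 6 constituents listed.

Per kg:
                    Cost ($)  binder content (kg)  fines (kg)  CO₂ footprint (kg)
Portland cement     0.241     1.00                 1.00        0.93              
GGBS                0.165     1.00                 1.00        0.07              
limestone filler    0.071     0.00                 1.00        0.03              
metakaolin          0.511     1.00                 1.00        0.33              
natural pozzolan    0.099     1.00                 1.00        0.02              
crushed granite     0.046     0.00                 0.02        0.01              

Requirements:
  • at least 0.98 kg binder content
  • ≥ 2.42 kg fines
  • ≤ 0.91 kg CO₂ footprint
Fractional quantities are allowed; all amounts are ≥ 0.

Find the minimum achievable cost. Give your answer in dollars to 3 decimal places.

$0.199

This is a linear program. Let x1 = kg of Portland cement, x2 = kg of GGBS, x3 = kg of limestone filler, x4 = kg of metakaolin, x5 = kg of natural pozzolan, x6 = kg of crushed granite.
Minimize 0.241x1 + 0.165x2 + 0.071x3 + 0.511x4 + 0.099x5 + 0.046x6 with:
  1x1 + 1x2 + 1x4 + 1x5 ≥ 0.98   (binder content)
  1x1 + 1x2 + 1x3 + 1x4 + 1x5 + 0.02x6 ≥ 2.42   (fines)
  0.93x1 + 0.07x2 + 0.03x3 + 0.33x4 + 0.02x5 + 0.01x6 ≤ 0.91   (CO₂ footprint)
  x1, x2, x3, x4, x5, x6 ≥ 0.
The minimum-cost mix takes nothing from Portland cement, GGBS, metakaolin, crushed granite — only limestone filler, natural pozzolan. There the binder content and fines constraints are tight.
That vertex is x3 = 1.44, x5 = 0.98.
Cost = 0.071·1.44 + 0.099·0.98 = 0.19926.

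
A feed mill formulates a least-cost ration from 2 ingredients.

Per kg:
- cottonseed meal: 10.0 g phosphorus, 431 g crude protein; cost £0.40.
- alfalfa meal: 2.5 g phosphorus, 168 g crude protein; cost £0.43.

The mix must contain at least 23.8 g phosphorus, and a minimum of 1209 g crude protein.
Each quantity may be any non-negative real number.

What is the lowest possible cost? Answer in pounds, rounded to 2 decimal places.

This is a linear program. Let x1 = kg of cottonseed meal, x2 = kg of alfalfa meal.
Minimise 0.4x1 + 0.43x2 with:
  10x1 + 2.5x2 ≥ 23.8   (phosphorus)
  431x1 + 168x2 ≥ 1209   (crude protein)
  x1, x2 ≥ 0.
The minimum-cost mix takes nothing from alfalfa meal — only cottonseed meal. Binding constraint: crude protein.
Solving gives x1 = 2.805.
Objective = 0.4·2.805 = 1.1220.

£1.12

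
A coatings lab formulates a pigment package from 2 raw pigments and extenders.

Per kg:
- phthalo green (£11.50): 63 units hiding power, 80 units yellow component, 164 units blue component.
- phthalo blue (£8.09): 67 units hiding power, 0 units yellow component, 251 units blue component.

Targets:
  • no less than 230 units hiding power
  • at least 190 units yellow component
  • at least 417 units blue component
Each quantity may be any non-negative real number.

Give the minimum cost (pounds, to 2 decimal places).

Treat it as an LP. Let x1 = kg of phthalo green, x2 = kg of phthalo blue.
min 11.5x1 + 8.09x2 s.t.:
  63x1 + 67x2 ≥ 230   (hiding power)
  80x1 ≥ 190   (yellow component)
  164x1 + 251x2 ≥ 417   (blue component)
  x1, x2 ≥ 0.
Both inputs are positive at the optimum. Binding constraints: hiding power and yellow component.
That vertex is x1 = 2.375, x2 = 1.2.
Hence cost = 11.5·2.375 + 8.09·1.2 = £37.0205.

£37.02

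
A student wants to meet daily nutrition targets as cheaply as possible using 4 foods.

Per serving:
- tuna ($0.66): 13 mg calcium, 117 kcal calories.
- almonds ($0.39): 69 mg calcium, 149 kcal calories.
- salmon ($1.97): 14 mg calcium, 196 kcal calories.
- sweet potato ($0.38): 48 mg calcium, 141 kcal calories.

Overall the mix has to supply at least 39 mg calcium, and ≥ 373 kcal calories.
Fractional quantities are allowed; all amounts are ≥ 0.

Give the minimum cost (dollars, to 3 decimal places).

Let x1 = servings of tuna, x2 = servings of almonds, x3 = servings of salmon, x4 = servings of sweet potato.
Minimize 0.66x1 + 0.39x2 + 1.97x3 + 0.38x4 with:
  13x1 + 69x2 + 14x3 + 48x4 ≥ 39   (calcium)
  117x1 + 149x2 + 196x3 + 141x4 ≥ 373   (calories)
  x1, x2, x3, x4 ≥ 0.
The cheapest feasible vertex uses only almonds; tuna, salmon, sweet potato are not used. There the calories constraint is tight.
Optimal quantities: almonds = 2.503 servings.
Cost = 0.39·2.503 = 0.97617.

$0.976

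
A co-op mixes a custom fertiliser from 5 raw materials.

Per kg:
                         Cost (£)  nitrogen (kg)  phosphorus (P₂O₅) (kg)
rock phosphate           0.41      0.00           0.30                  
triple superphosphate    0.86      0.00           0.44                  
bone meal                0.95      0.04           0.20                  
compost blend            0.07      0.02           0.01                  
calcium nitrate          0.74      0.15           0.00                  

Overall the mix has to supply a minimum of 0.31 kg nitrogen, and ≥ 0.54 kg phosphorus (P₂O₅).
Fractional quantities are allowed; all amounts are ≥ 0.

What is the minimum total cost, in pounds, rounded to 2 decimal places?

£1.61

Let x1 = kg of rock phosphate, x2 = kg of triple superphosphate, x3 = kg of bone meal, x4 = kg of compost blend, x5 = kg of calcium nitrate.
Minimize 0.41x1 + 0.86x2 + 0.95x3 + 0.07x4 + 0.74x5 subject to:
  0.04x3 + 0.02x4 + 0.15x5 ≥ 0.31   (nitrogen)
  0.3x1 + 0.44x2 + 0.2x3 + 0.01x4 ≥ 0.54   (phosphorus (P₂O₅))
  x1, x2, x3, x4, x5 ≥ 0.
The minimum-cost mix takes nothing from triple superphosphate, bone meal, calcium nitrate — only rock phosphate, compost blend. The nitrogen and phosphorus (P₂O₅) requirements are met with equality.
So rock phosphate = 1.283 kg, compost blend = 15.5 kg.
Total cost: 0.41·1.283 + 0.07·15.5 = 1.6110.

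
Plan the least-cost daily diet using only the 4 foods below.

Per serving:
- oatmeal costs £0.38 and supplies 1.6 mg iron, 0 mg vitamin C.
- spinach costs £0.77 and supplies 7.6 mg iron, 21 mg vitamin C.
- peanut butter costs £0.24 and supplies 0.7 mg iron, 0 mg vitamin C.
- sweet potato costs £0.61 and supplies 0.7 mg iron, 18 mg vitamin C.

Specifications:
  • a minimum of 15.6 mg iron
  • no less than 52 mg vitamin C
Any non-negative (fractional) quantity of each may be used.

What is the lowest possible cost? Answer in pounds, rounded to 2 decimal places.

Set it up as a linear program. Let x1 = servings of oatmeal, x2 = servings of spinach, x3 = servings of peanut butter, x4 = servings of sweet potato.
Minimise 0.38x1 + 0.77x2 + 0.24x3 + 0.61x4 with:
  1.6x1 + 7.6x2 + 0.7x3 + 0.7x4 ≥ 15.6   (iron)
  21x2 + 18x4 ≥ 52   (vitamin C)
  x1, x2, x3, x4 ≥ 0.
At the optimum only spinach, sweet potato are positive (oatmeal, peanut butter = 0). The iron and vitamin C requirements are met with equality.
That vertex is x2 = 2.002, x4 = 0.5536.
Objective = 0.77·2.002 + 0.61·0.5536 = 1.8792.

£1.88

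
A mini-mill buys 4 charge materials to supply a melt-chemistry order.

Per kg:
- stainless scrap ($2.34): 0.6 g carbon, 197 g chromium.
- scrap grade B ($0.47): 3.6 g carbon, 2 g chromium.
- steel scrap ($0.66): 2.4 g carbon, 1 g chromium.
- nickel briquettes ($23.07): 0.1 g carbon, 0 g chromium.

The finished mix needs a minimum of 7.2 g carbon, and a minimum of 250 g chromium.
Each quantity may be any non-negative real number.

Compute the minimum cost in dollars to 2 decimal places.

$3.77

Set it up as a linear program. Let x1 = kg of stainless scrap, x2 = kg of scrap grade B, x3 = kg of steel scrap, x4 = kg of nickel briquettes.
Minimize 2.34x1 + 0.47x2 + 0.66x3 + 23.07x4 subject to:
  0.6x1 + 3.6x2 + 2.4x3 + 0.1x4 ≥ 7.2   (carbon)
  197x1 + 2x2 + 1x3 ≥ 250   (chromium)
  x1, x2, x3, x4 ≥ 0.
The minimum-cost mix takes nothing from steel scrap, nickel briquettes — only stainless scrap, scrap grade B. There the carbon and chromium constraints are tight.
That vertex is x1 = 1.251, x2 = 1.792.
Objective = 2.34·1.251 + 0.47·1.792 = 3.7696.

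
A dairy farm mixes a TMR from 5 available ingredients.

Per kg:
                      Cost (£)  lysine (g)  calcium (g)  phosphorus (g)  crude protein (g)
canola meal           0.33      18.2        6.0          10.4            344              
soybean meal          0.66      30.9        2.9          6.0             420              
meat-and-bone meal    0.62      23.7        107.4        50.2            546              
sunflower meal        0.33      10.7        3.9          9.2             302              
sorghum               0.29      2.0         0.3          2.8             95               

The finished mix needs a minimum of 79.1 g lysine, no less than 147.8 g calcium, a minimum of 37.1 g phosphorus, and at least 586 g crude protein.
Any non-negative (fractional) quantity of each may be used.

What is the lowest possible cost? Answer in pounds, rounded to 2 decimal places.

£1.67

This is a linear program. Let x1 = kg of canola meal, x2 = kg of soybean meal, x3 = kg of meat-and-bone meal, x4 = kg of sunflower meal, x5 = kg of sorghum.
Minimise 0.33x1 + 0.66x2 + 0.62x3 + 0.33x4 + 0.29x5 s.t.:
  18.2x1 + 30.9x2 + 23.7x3 + 10.7x4 + 2x5 ≥ 79.1   (lysine)
  6x1 + 2.9x2 + 107.4x3 + 3.9x4 + 0.3x5 ≥ 147.8   (calcium)
  10.4x1 + 6x2 + 50.2x3 + 9.2x4 + 2.8x5 ≥ 37.1   (phosphorus)
  344x1 + 420x2 + 546x3 + 302x4 + 95x5 ≥ 586   (crude protein)
  x1, x2, x3, x4, x5 ≥ 0.
The optimal basis is {canola meal, meat-and-bone meal}; soybean meal, sunflower meal, sorghum drop out. There the lysine and calcium constraints are tight.
Solving gives x1 = 2.755, x3 = 1.222.
Objective = 0.33·2.755 + 0.62·1.222 = 1.6668.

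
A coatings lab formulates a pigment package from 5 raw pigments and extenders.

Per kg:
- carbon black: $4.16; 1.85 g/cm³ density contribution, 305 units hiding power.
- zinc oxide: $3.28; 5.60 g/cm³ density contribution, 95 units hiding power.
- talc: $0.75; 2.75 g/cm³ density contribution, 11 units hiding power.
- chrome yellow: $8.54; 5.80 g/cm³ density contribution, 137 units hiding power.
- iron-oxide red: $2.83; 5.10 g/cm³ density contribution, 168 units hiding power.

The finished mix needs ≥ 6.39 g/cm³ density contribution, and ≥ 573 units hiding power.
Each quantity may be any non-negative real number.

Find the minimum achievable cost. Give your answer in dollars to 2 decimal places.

Treat it as an LP. Let x1 = kg of carbon black, x2 = kg of zinc oxide, x3 = kg of talc, x4 = kg of chrome yellow, x5 = kg of iron-oxide red.
Minimise 4.16x1 + 3.28x2 + 0.75x3 + 8.54x4 + 2.83x5 subject to:
  1.85x1 + 5.6x2 + 2.75x3 + 5.8x4 + 5.1x5 ≥ 6.39   (density contribution)
  305x1 + 95x2 + 11x3 + 137x4 + 168x5 ≥ 573   (hiding power)
  x1, x2, x3, x4, x5 ≥ 0.
The optimal basis is {carbon black, iron-oxide red}; zinc oxide, talc, chrome yellow drop out. Binding constraints: density contribution and hiding power.
Solving gives x1 = 1.485, x5 = 0.7141.
Objective = 4.16·1.485 + 2.83·0.7141 = 8.1985.

$8.20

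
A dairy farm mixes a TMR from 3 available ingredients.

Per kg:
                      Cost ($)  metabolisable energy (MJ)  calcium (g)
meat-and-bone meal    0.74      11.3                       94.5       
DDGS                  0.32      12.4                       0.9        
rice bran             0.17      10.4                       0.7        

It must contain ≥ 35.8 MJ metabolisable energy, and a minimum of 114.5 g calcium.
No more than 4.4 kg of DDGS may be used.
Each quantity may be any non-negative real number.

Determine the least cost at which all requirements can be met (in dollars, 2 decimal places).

$1.25

Let x1 = kg of meat-and-bone meal, x2 = kg of DDGS, x3 = kg of rice bran.
min 0.74x1 + 0.32x2 + 0.17x3 subject to:
  11.3x1 + 12.4x2 + 10.4x3 ≥ 35.8   (metabolisable energy)
  94.5x1 + 0.9x2 + 0.7x3 ≥ 114.5   (calcium)
  x2 ≤ 4.4
  x1, x2, x3 ≥ 0.
The cheapest feasible vertex uses only meat-and-bone meal, rice bran; DDGS is not used. Binding constraints: metabolisable energy and calcium.
Optimal quantities: meat-and-bone meal = 1.196 kg, rice bran = 2.143 kg.
Hence cost = 0.74·1.196 + 0.17·2.143 = $1.2494.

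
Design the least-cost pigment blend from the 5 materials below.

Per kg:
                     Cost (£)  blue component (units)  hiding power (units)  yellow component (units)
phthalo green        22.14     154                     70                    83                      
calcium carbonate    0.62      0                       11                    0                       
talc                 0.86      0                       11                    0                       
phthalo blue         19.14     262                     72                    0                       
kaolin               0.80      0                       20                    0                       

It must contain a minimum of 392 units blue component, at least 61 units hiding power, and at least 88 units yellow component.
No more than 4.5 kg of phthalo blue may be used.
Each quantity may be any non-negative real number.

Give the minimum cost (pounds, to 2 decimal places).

£40.18

This is a linear program. Let x1 = kg of phthalo green, x2 = kg of calcium carbonate, x3 = kg of talc, x4 = kg of phthalo blue, x5 = kg of kaolin.
Minimize 22.14x1 + 0.62x2 + 0.86x3 + 19.14x4 + 0.8x5 subject to:
  154x1 + 262x4 ≥ 392   (blue component)
  70x1 + 11x2 + 11x3 + 72x4 + 20x5 ≥ 61   (hiding power)
  83x1 ≥ 88   (yellow component)
  x4 ≤ 4.5
  x1, x2, x3, x4, x5 ≥ 0.
The optimal basis is {phthalo green, phthalo blue}; calcium carbonate, talc, kaolin drop out. The blue component and yellow component requirements are met with equality.
So phthalo green = 1.06 kg, phthalo blue = 0.873 kg.
Total cost: 22.14·1.06 + 19.14·0.873 = 40.1776.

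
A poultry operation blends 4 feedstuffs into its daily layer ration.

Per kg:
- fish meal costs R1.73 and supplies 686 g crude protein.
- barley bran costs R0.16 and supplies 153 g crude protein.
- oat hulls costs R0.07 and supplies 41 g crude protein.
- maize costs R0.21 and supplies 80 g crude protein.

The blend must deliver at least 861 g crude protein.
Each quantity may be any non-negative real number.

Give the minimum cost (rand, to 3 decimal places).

R0.900

Let x1 = kg of fish meal, x2 = kg of barley bran, x3 = kg of oat hulls, x4 = kg of maize.
min 1.73x1 + 0.16x2 + 0.07x3 + 0.21x4 with:
  686x1 + 153x2 + 41x3 + 80x4 ≥ 861   (crude protein)
  x1, x2, x3, x4 ≥ 0.
The cheapest feasible vertex uses only barley bran; fish meal, oat hulls, maize are not used. Binding constraint: crude protein.
Solving gives x2 = 5.627.
Hence cost = 0.16·5.627 = R0.90032.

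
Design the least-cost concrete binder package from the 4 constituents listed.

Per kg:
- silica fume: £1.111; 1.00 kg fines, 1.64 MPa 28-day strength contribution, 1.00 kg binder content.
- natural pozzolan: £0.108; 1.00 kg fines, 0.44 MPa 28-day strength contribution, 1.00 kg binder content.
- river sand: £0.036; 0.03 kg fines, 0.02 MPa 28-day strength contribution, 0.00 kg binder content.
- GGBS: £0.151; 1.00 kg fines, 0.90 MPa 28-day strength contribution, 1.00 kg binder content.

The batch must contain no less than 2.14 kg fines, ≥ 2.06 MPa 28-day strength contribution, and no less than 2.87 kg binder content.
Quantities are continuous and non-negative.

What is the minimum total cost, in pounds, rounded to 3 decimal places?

£0.384

Let x1 = kg of silica fume, x2 = kg of natural pozzolan, x3 = kg of river sand, x4 = kg of GGBS.
Minimize 1.111x1 + 0.108x2 + 0.036x3 + 0.151x4 with:
  1x1 + 1x2 + 0.03x3 + 1x4 ≥ 2.14   (fines)
  1.64x1 + 0.44x2 + 0.02x3 + 0.9x4 ≥ 2.06   (28-day strength contribution)
  1x1 + 1x2 + 1x4 ≥ 2.87   (binder content)
  x1, x2, x3, x4 ≥ 0.
The minimum-cost mix takes nothing from silica fume, river sand — only natural pozzolan, GGBS. Binding constraints: 28-day strength contribution and binder content.
Optimal quantities: natural pozzolan = 1.137 kg, GGBS = 1.733 kg.
Hence cost = 0.108·1.137 + 0.151·1.733 = £0.38448.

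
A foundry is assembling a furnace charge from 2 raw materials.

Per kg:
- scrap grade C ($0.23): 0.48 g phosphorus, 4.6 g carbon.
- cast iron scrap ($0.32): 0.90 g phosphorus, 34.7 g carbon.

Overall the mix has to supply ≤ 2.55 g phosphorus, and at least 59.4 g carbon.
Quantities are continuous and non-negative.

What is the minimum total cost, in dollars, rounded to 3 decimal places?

Let x1 = kg of scrap grade C, x2 = kg of cast iron scrap.
Minimize 0.23x1 + 0.32x2 subject to:
  0.48x1 + 0.9x2 ≤ 2.55   (phosphorus)
  4.6x1 + 34.7x2 ≥ 59.4   (carbon)
  x1, x2 ≥ 0.
The cheapest feasible vertex uses only cast iron scrap; scrap grade C is not used. There the carbon constraint is tight.
That vertex is x2 = 1.712.
Total cost: 0.32·1.712 = 0.54784.

$0.548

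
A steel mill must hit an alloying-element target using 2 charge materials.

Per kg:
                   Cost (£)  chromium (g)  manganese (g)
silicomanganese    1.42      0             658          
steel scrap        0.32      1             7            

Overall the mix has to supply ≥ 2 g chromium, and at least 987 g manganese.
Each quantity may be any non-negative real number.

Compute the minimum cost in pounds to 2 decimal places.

£2.74

Let x1 = kg of silicomanganese, x2 = kg of steel scrap.
Minimize 1.42x1 + 0.32x2 s.t.:
  1x2 ≥ 2   (chromium)
  658x1 + 7x2 ≥ 987   (manganese)
  x1, x2 ≥ 0.
Both inputs are positive at the optimum. Binding constraints: chromium and manganese.
Optimal quantities: silicomanganese = 1.479 kg, steel scrap = 2 kg.
Cost = 1.42·1.479 + 0.32·2 = 2.7402.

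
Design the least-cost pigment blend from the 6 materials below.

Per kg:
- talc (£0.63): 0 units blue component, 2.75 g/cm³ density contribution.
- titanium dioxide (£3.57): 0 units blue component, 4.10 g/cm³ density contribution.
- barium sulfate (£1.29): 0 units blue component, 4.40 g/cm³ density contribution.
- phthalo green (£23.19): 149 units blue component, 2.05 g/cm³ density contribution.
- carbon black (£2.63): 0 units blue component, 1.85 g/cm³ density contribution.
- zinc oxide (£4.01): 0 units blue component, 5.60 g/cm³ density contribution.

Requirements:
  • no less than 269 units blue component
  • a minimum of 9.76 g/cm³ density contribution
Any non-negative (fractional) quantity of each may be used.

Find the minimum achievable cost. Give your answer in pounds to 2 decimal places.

£43.25

Treat it as an LP. Let x1 = kg of talc, x2 = kg of titanium dioxide, x3 = kg of barium sulfate, x4 = kg of phthalo green, x5 = kg of carbon black, x6 = kg of zinc oxide.
Minimise 0.63x1 + 3.57x2 + 1.29x3 + 23.19x4 + 2.63x5 + 4.01x6 with:
  149x4 ≥ 269   (blue component)
  2.75x1 + 4.1x2 + 4.4x3 + 2.05x4 + 1.85x5 + 5.6x6 ≥ 9.76   (density contribution)
  x1, x2, x3, x4, x5, x6 ≥ 0.
At the optimum only talc, phthalo green are positive (titanium dioxide, barium sulfate, carbon black, zinc oxide = 0). The blue component and density contribution requirements are met with equality.
Optimal quantities: talc = 2.203 kg, phthalo green = 1.805 kg.
Objective = 0.63·2.203 + 23.19·1.805 = 43.2458.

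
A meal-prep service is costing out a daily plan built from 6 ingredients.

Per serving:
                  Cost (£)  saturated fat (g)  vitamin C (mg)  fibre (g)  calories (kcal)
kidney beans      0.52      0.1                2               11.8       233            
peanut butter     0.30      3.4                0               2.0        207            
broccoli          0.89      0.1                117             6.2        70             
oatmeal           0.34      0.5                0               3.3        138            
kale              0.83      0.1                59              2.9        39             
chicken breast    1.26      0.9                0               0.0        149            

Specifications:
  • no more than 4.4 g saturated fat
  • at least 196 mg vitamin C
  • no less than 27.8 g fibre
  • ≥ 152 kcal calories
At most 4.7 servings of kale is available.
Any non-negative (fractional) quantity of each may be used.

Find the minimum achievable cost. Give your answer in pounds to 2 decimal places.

£2.24

This is a linear program. Let x1 = servings of kidney beans, x2 = servings of peanut butter, x3 = servings of broccoli, x4 = servings of oatmeal, x5 = servings of kale, x6 = servings of chicken breast.
min 0.52x1 + 0.3x2 + 0.89x3 + 0.34x4 + 0.83x5 + 1.26x6 s.t.:
  0.1x1 + 3.4x2 + 0.1x3 + 0.5x4 + 0.1x5 + 0.9x6 ≤ 4.4   (saturated fat)
  2x1 + 117x3 + 59x5 ≥ 196   (vitamin C)
  11.8x1 + 2x2 + 6.2x3 + 3.3x4 + 2.9x5 ≥ 27.8   (fibre)
  233x1 + 207x2 + 70x3 + 138x4 + 39x5 + 149x6 ≥ 152   (calories)
  x5 ≤ 4.7
  x1, x2, x3, x4, x5, x6 ≥ 0.
At the optimum only kidney beans, broccoli are positive (peanut butter, oatmeal, kale, chicken breast = 0). The vitamin C and fibre requirements are met with equality.
Solving gives x1 = 1.489, x3 = 1.65.
Cost = 0.52·1.489 + 0.89·1.65 = 2.2428.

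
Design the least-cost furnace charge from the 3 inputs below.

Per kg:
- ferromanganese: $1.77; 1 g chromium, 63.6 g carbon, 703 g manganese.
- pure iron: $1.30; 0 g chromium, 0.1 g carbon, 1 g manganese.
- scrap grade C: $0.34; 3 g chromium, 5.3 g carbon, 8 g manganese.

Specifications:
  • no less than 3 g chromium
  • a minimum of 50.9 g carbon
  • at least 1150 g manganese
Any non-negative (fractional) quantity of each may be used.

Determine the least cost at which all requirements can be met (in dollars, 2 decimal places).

Treat it as an LP. Let x1 = kg of ferromanganese, x2 = kg of pure iron, x3 = kg of scrap grade C.
min 1.77x1 + 1.3x2 + 0.34x3 with:
  1x1 + 3x3 ≥ 3   (chromium)
  63.6x1 + 0.1x2 + 5.3x3 ≥ 50.9   (carbon)
  703x1 + 1x2 + 8x3 ≥ 1150   (manganese)
  x1, x2, x3 ≥ 0.
The optimal basis is {ferromanganese, scrap grade C}; pure iron drops out. There the chromium and manganese constraints are tight.
Solving gives x1 = 1.631, x3 = 0.4564.
Cost = 1.77·1.631 + 0.34·0.4564 = 3.0420.

$3.04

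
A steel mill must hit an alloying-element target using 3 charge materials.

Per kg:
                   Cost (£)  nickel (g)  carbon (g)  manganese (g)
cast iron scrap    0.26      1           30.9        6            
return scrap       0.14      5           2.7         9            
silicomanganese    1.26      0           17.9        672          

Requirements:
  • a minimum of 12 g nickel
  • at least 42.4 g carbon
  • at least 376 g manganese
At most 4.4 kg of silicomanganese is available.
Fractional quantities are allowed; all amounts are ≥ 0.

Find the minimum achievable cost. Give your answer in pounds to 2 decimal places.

Let x1 = kg of cast iron scrap, x2 = kg of return scrap, x3 = kg of silicomanganese.
Minimise 0.26x1 + 0.14x2 + 1.26x3 s.t.:
  1x1 + 5x2 ≥ 12   (nickel)
  30.9x1 + 2.7x2 + 17.9x3 ≥ 42.4   (carbon)
  6x1 + 9x2 + 672x3 ≥ 376   (manganese)
  x3 ≤ 4.4
  x1, x2, x3 ≥ 0.
All 3 inputs are positive at the optimum. The nickel, carbon, manganese requirements are met with equality.
So cast iron scrap = 0.8754 kg, return scrap = 2.225 kg, silicomanganese = 0.5219 kg.
Total cost: 0.26·0.8754 + 0.14·2.225 + 1.26·0.5219 = 1.1967.

£1.20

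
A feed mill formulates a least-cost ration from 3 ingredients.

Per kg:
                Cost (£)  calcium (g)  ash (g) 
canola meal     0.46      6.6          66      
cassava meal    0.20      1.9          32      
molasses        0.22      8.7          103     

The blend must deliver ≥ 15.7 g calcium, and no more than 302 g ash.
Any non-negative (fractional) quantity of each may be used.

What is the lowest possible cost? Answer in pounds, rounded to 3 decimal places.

£0.397

Set it up as a linear program. Let x1 = kg of canola meal, x2 = kg of cassava meal, x3 = kg of molasses.
Minimize 0.46x1 + 0.2x2 + 0.22x3 with:
  6.6x1 + 1.9x2 + 8.7x3 ≥ 15.7   (calcium)
  66x1 + 32x2 + 103x3 ≤ 302   (ash)
  x1, x2, x3 ≥ 0.
The minimum-cost mix takes nothing from canola meal, cassava meal — only molasses. The calcium requirement is met with equality.
Optimal quantities: molasses = 1.805 kg.
Total cost: 0.22·1.805 = 0.39710.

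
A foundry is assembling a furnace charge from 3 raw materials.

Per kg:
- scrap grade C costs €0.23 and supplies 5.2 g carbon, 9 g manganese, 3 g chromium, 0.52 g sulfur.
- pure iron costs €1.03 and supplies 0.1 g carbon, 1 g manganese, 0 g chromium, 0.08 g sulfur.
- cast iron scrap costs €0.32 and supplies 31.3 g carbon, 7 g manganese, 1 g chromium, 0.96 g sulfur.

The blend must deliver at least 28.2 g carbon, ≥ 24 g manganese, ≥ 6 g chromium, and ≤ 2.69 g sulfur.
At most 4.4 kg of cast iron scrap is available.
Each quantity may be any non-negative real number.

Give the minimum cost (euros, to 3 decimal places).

€0.688

Let x1 = kg of scrap grade C, x2 = kg of pure iron, x3 = kg of cast iron scrap.
min 0.23x1 + 1.03x2 + 0.32x3 s.t.:
  5.2x1 + 0.1x2 + 31.3x3 ≥ 28.2   (carbon)
  9x1 + 1x2 + 7x3 ≥ 24   (manganese)
  3x1 + 1x3 ≥ 6   (chromium)
  0.52x1 + 0.08x2 + 0.96x3 ≤ 2.69   (sulfur)
  x3 ≤ 4.4
  x1, x2, x3 ≥ 0.
The optimal basis is {scrap grade C, cast iron scrap}; pure iron drops out. There the carbon and manganese constraints are tight.
That vertex is x1 = 2.258, x3 = 0.5259.
Cost = 0.23·2.258 + 0.32·0.5259 = 0.68763.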